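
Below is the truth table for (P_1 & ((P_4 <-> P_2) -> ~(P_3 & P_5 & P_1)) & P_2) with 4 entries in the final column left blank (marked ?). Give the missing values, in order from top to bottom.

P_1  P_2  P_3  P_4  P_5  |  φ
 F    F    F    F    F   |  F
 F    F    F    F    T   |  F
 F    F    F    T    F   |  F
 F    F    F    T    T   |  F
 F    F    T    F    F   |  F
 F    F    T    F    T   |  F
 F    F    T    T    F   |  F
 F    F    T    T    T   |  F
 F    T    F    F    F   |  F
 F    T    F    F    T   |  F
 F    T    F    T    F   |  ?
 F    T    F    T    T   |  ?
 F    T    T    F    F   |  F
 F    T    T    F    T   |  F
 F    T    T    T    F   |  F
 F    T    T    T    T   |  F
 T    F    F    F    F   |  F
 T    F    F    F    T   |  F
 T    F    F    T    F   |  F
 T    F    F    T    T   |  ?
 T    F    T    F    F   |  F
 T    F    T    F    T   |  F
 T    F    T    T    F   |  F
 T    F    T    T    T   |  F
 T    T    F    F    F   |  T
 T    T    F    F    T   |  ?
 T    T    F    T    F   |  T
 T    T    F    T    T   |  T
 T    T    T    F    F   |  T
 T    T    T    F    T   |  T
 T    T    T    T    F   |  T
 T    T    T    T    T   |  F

F, F, F, T

Row P_1=F, P_2=T, P_3=F, P_4=T, P_5=F: ((P_4 <-> P_2) -> ~(P_3 & P_5 & P_1)) = T, so the formula = F.
Row P_1=F, P_2=T, P_3=F, P_4=T, P_5=T: ((P_4 <-> P_2) -> ~(P_3 & P_5 & P_1)) = T, so the formula = F.
Row P_1=T, P_2=F, P_3=F, P_4=T, P_5=T: ((P_4 <-> P_2) -> ~(P_3 & P_5 & P_1)) = T, so the formula = F.
Row P_1=T, P_2=T, P_3=F, P_4=F, P_5=T: ((P_4 <-> P_2) -> ~(P_3 & P_5 & P_1)) = T, so the formula = T.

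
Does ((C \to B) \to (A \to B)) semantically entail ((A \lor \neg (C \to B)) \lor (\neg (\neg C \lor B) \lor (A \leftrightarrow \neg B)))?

A | B | C | φ | ψ
- | - | - | - | -
0 | 0 | 0 | 1 | 0
0 | 0 | 1 | 1 | 1
0 | 1 | 0 | 1 | 1
0 | 1 | 1 | 1 | 1
1 | 0 | 0 | 0 | 1
1 | 0 | 1 | 1 | 1
1 | 1 | 0 | 1 | 1
1 | 1 | 1 | 1 | 1
At A=0, B=0, C=0 we have φ true but ψ false, so φ does not entail ψ.

no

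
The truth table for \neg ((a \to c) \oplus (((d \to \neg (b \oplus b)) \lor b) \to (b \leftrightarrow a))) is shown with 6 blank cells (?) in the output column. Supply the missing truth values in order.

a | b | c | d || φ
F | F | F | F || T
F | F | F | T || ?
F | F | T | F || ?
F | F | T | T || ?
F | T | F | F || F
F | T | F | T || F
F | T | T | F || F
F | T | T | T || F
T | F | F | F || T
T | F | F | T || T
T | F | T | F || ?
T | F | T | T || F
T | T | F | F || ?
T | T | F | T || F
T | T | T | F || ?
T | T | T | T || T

T, T, T, F, F, T

Row a=F, b=F, c=F, d=T: (a \to c) = T, (((d \to \neg (b \oplus b)) \lor b) \to (b \leftrightarrow a)) = T, ((a \to c) \oplus (((d \to \neg (b \oplus b)) \lor b) \to (b \leftrightarrow a))) = F, so the formula = T.
Row a=F, b=F, c=T, d=F: (a \to c) = T, (((d \to \neg (b \oplus b)) \lor b) \to (b \leftrightarrow a)) = T, ((a \to c) \oplus (((d \to \neg (b \oplus b)) \lor b) \to (b \leftrightarrow a))) = F, so the formula = T.
Row a=F, b=F, c=T, d=T: (a \to c) = T, (((d \to \neg (b \oplus b)) \lor b) \to (b \leftrightarrow a)) = T, ((a \to c) \oplus (((d \to \neg (b \oplus b)) \lor b) \to (b \leftrightarrow a))) = F, so the formula = T.
Row a=T, b=F, c=T, d=F: (a \to c) = T, (((d \to \neg (b \oplus b)) \lor b) \to (b \leftrightarrow a)) = F, ((a \to c) \oplus (((d \to \neg (b \oplus b)) \lor b) \to (b \leftrightarrow a))) = T, so the formula = F.
Row a=T, b=T, c=F, d=F: (a \to c) = F, (((d \to \neg (b \oplus b)) \lor b) \to (b \leftrightarrow a)) = T, ((a \to c) \oplus (((d \to \neg (b \oplus b)) \lor b) \to (b \leftrightarrow a))) = T, so the formula = F.
Row a=T, b=T, c=T, d=F: (a \to c) = T, (((d \to \neg (b \oplus b)) \lor b) \to (b \leftrightarrow a)) = T, ((a \to c) \oplus (((d \to \neg (b \oplus b)) \lor b) \to (b \leftrightarrow a))) = F, so the formula = T.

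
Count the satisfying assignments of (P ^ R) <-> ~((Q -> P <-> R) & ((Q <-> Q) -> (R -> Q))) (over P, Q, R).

P  Q  R  |  (P ^ R)  (Q -> P)  ((Q -> P) <-> R)  (Q <-> Q)  (R -> Q)  ((Q <-> Q) -> (R -> Q))  φ
T  T  T  |     F        T             T              T         T                 T             T
T  T  F  |     T        T             F              T         T                 T             T
T  F  T  |     F        T             T              T         F                 F             F
T  F  F  |     T        T             F              T         T                 T             T
F  T  T  |     T        F             F              T         T                 T             T
F  T  F  |     F        F             T              T         T                 T             T
F  F  T  |     T        T             T              T         F                 F             T
F  F  F  |     F        T             F              T         T                 T             F
The formula is true on 6 of the 8 rows.

6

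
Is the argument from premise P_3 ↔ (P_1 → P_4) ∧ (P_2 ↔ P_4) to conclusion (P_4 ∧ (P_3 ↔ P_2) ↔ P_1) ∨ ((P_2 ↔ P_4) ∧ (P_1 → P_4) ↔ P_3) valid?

 P_1  |  P_2  |  P_3  |  P_4  ||   φ   |   ψ  
 True |  True |  True |  True ||  True |  True
 True |  True |  True | False || False | False
 True |  True | False |  True || False | False
 True |  True | False | False ||  True |  True
 True | False |  True |  True || False | False
 True | False |  True | False || False | False
 True | False | False |  True ||  True |  True
 True | False | False | False ||  True |  True
False |  True |  True |  True ||  True |  True
False |  True |  True | False || False |  True
False |  True | False |  True || False |  True
False |  True | False | False ||  True |  True
False | False |  True |  True || False |  True
False | False |  True | False ||  True |  True
False | False | False |  True ||  True |  True
False | False | False | False || False |  True
In every row where φ is true, ψ is also true, so φ ⊨ ψ.

yes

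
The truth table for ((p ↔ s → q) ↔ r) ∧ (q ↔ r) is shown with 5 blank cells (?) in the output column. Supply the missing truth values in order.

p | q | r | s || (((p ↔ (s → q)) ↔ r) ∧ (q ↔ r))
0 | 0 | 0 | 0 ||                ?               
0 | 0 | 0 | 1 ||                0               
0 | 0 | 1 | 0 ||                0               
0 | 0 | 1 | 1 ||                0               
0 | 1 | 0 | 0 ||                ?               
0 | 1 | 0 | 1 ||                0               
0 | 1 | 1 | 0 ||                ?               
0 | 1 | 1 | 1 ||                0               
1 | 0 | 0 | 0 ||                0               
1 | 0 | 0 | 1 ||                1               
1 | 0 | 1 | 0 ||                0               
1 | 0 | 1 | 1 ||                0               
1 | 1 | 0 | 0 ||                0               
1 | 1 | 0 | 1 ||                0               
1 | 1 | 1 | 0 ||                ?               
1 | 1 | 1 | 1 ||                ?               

Row p=0, q=0, r=0, s=0: ((p ↔ s → q) ↔ r) = 1, (q ↔ r) = 1, so (((p ↔ (s → q)) ↔ r) ∧ (q ↔ r)) = 1.
Row p=0, q=1, r=0, s=0: ((p ↔ s → q) ↔ r) = 1, (q ↔ r) = 0, so (((p ↔ (s → q)) ↔ r) ∧ (q ↔ r)) = 0.
Row p=0, q=1, r=1, s=0: ((p ↔ s → q) ↔ r) = 0, (q ↔ r) = 1, so (((p ↔ (s → q)) ↔ r) ∧ (q ↔ r)) = 0.
Row p=1, q=1, r=1, s=0: ((p ↔ s → q) ↔ r) = 1, (q ↔ r) = 1, so (((p ↔ (s → q)) ↔ r) ∧ (q ↔ r)) = 1.
Row p=1, q=1, r=1, s=1: ((p ↔ s → q) ↔ r) = 1, (q ↔ r) = 1, so (((p ↔ (s → q)) ↔ r) ∧ (q ↔ r)) = 1.

1, 0, 0, 1, 1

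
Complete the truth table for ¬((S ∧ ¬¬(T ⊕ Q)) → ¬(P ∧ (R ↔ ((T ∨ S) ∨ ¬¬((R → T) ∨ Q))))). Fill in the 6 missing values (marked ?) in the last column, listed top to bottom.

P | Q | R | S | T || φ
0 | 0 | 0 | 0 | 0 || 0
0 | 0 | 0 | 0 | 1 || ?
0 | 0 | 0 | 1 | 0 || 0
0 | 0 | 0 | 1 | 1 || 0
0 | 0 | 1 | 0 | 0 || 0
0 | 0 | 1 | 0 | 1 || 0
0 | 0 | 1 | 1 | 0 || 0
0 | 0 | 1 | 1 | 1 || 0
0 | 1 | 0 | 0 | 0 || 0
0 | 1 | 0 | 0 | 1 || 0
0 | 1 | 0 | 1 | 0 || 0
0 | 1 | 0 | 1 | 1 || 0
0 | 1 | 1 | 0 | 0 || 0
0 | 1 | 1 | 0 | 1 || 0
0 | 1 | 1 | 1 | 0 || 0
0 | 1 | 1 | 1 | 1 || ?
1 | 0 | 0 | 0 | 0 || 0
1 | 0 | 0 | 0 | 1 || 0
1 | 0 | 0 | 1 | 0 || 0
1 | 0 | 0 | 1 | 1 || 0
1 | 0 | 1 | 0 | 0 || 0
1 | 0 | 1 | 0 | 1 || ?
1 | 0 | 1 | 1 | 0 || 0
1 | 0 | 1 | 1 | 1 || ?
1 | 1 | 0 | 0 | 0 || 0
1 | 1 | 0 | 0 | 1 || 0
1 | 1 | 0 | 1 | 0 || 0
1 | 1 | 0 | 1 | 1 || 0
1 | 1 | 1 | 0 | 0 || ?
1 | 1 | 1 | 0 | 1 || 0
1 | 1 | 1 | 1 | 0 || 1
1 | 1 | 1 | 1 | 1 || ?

0, 0, 0, 1, 0, 0

Row P=0, Q=0, R=0, S=0, T=1: (S ∧ ¬¬(T ⊕ Q)) = 0, ¬(P ∧ (R ↔ ((T ∨ S) ∨ ¬¬((R → T) ∨ Q)))) = 1, ((S ∧ ¬¬(T ⊕ Q)) → ¬(P ∧ (R ↔ ((T ∨ S) ∨ ¬¬((R → T) ∨ Q))))) = 1, so the formula = 0.
Row P=0, Q=1, R=1, S=1, T=1: (S ∧ ¬¬(T ⊕ Q)) = 0, ¬(P ∧ (R ↔ ((T ∨ S) ∨ ¬¬((R → T) ∨ Q)))) = 1, ((S ∧ ¬¬(T ⊕ Q)) → ¬(P ∧ (R ↔ ((T ∨ S) ∨ ¬¬((R → T) ∨ Q))))) = 1, so the formula = 0.
Row P=1, Q=0, R=1, S=0, T=1: (S ∧ ¬¬(T ⊕ Q)) = 0, ¬(P ∧ (R ↔ ((T ∨ S) ∨ ¬¬((R → T) ∨ Q)))) = 0, ((S ∧ ¬¬(T ⊕ Q)) → ¬(P ∧ (R ↔ ((T ∨ S) ∨ ¬¬((R → T) ∨ Q))))) = 1, so the formula = 0.
Row P=1, Q=0, R=1, S=1, T=1: (S ∧ ¬¬(T ⊕ Q)) = 1, ¬(P ∧ (R ↔ ((T ∨ S) ∨ ¬¬((R → T) ∨ Q)))) = 0, ((S ∧ ¬¬(T ⊕ Q)) → ¬(P ∧ (R ↔ ((T ∨ S) ∨ ¬¬((R → T) ∨ Q))))) = 0, so the formula = 1.
Row P=1, Q=1, R=1, S=0, T=0: (S ∧ ¬¬(T ⊕ Q)) = 0, ¬(P ∧ (R ↔ ((T ∨ S) ∨ ¬¬((R → T) ∨ Q)))) = 0, ((S ∧ ¬¬(T ⊕ Q)) → ¬(P ∧ (R ↔ ((T ∨ S) ∨ ¬¬((R → T) ∨ Q))))) = 1, so the formula = 0.
Row P=1, Q=1, R=1, S=1, T=1: (S ∧ ¬¬(T ⊕ Q)) = 0, ¬(P ∧ (R ↔ ((T ∨ S) ∨ ¬¬((R → T) ∨ Q)))) = 0, ((S ∧ ¬¬(T ⊕ Q)) → ¬(P ∧ (R ↔ ((T ∨ S) ∨ ¬¬((R → T) ∨ Q))))) = 1, so the formula = 0.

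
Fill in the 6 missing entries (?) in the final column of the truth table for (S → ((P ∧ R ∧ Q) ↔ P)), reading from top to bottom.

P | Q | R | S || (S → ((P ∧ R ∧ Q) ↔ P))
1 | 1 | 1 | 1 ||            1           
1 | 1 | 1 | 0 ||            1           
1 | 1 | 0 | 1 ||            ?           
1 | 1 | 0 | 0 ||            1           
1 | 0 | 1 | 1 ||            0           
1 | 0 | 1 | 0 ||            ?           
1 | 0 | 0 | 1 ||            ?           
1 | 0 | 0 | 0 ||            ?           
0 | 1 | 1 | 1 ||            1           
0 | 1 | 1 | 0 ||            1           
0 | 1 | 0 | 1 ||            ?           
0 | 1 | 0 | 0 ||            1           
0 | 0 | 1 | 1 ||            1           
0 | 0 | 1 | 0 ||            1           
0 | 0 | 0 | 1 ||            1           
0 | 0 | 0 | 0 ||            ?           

0, 1, 0, 1, 1, 1

Row P=1, Q=1, R=0, S=1: ((P ∧ R ∧ Q) ↔ P) = 0, so (S → ((P ∧ R ∧ Q) ↔ P)) = 0.
Row P=1, Q=0, R=1, S=0: ((P ∧ R ∧ Q) ↔ P) = 0, so (S → ((P ∧ R ∧ Q) ↔ P)) = 1.
Row P=1, Q=0, R=0, S=1: ((P ∧ R ∧ Q) ↔ P) = 0, so (S → ((P ∧ R ∧ Q) ↔ P)) = 0.
Row P=1, Q=0, R=0, S=0: ((P ∧ R ∧ Q) ↔ P) = 0, so (S → ((P ∧ R ∧ Q) ↔ P)) = 1.
Row P=0, Q=1, R=0, S=1: ((P ∧ R ∧ Q) ↔ P) = 1, so (S → ((P ∧ R ∧ Q) ↔ P)) = 1.
Row P=0, Q=0, R=0, S=0: ((P ∧ R ∧ Q) ↔ P) = 1, so (S → ((P ∧ R ∧ Q) ↔ P)) = 1.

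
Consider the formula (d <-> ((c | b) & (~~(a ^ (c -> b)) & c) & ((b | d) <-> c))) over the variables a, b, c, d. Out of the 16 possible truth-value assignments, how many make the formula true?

9

a  b  c  d     (c | b)  (c -> b)  (a ^ (c -> b))  ~(a ^ (c -> b))  ~~(a ^ (c -> b))  (~~(a ^ (c -> b)) & c)  (b | d)  ((b | d) <-> c)  φ
T  T  T  T        T        T            F                T                F                    F                T            T         F
T  T  T  F        T        T            F                T                F                    F                T            T         T
T  T  F  T        T        T            F                T                F                    F                T            F         F
T  T  F  F        T        T            F                T                F                    F                T            F         T
T  F  T  T        T        F            T                F                T                    T                T            T         T
T  F  T  F        T        F            T                F                T                    T                F            F         T
T  F  F  T        F        T            F                T                F                    F                T            F         F
T  F  F  F        F        T            F                T                F                    F                F            T         T
F  T  T  T        T        T            T                F                T                    T                T            T         T
F  T  T  F        T        T            T                F                T                    T                T            T         F
F  T  F  T        T        T            T                F                T                    F                T            F         F
F  T  F  F        T        T            T                F                T                    F                T            F         T
F  F  T  T        T        F            F                T                F                    F                T            T         F
F  F  T  F        T        F            F                T                F                    F                F            F         T
F  F  F  T        F        T            T                F                T                    F                T            F         F
F  F  F  F        F        T            T                F                T                    F                F            T         T
The formula is true on 9 of the 16 rows.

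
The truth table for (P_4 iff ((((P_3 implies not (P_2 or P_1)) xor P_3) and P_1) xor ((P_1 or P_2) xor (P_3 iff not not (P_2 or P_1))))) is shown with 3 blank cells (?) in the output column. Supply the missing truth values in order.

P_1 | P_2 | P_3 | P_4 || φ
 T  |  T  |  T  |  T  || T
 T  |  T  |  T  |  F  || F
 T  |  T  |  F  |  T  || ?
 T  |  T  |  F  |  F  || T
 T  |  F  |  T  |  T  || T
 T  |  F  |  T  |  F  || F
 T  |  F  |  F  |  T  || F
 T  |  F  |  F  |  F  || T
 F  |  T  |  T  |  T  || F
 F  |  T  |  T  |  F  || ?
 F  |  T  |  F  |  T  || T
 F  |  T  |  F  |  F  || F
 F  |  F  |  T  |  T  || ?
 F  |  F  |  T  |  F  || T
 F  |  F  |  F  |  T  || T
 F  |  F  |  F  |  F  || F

Row P_1=T, P_2=T, P_3=F, P_4=T: ((((P_3 implies not (P_2 or P_1)) xor P_3) and P_1) xor ((P_1 or P_2) xor (P_3 iff not not (P_2 or P_1)))) = F, so the formula = F.
Row P_1=F, P_2=T, P_3=T, P_4=F: ((((P_3 implies not (P_2 or P_1)) xor P_3) and P_1) xor ((P_1 or P_2) xor (P_3 iff not not (P_2 or P_1)))) = F, so the formula = T.
Row P_1=F, P_2=F, P_3=T, P_4=T: ((((P_3 implies not (P_2 or P_1)) xor P_3) and P_1) xor ((P_1 or P_2) xor (P_3 iff not not (P_2 or P_1)))) = F, so the formula = F.

F, T, F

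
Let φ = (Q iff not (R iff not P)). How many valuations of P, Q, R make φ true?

4

P  Q  R  |  (Q iff not (R iff not P))
F  F  F  |              F            
F  F  T  |              T            
F  T  F  |              T            
F  T  T  |              F            
T  F  F  |              T            
T  F  T  |              F            
T  T  F  |              F            
T  T  T  |              T            
The formula is true on 4 of the 8 rows.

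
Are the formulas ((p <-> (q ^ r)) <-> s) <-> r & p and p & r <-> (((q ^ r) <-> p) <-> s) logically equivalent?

equivalent

p | q | r | s | φ | ψ
- | - | - | - | - | -
T | T | T | T | F | F
T | T | T | F | T | T
T | T | F | T | F | F
T | T | F | F | T | T
T | F | T | T | T | T
T | F | T | F | F | F
T | F | F | T | T | T
T | F | F | F | F | F
F | T | T | T | F | F
F | T | T | F | T | T
F | T | F | T | T | T
F | T | F | F | F | F
F | F | T | T | T | T
F | F | T | F | F | F
F | F | F | T | F | F
F | F | F | F | T | T
The columns for φ and ψ agree on every row, so they are logically equivalent.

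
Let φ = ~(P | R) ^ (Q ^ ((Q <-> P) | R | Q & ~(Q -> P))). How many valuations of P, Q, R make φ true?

3

P  Q  R     (P | R)  ~(P | R)  (Q <-> P)  (Q -> P)  ~(Q -> P)  (Q & ~(Q -> P))  φ
1  1  1        1        0          1         1          0             0         0
1  1  0        1        0          1         1          0             0         0
1  0  1        1        0          0         1          0             0         1
1  0  0        1        0          0         1          0             0         0
0  1  1        1        0          0         0          1             1         0
0  1  0        0        1          0         0          1             1         1
0  0  1        1        0          1         1          0             0         1
0  0  0        0        1          1         1          0             0         0
The formula is true on 3 of the 8 rows.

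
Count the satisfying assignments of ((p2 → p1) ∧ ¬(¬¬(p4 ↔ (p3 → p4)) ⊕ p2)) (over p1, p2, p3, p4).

p1 | p2 | p3 | p4 || φ
F  | F  | F  | F  || T
F  | F  | F  | T  || F
F  | F  | T  | F  || F
F  | F  | T  | T  || F
F  | T  | F  | F  || F
F  | T  | F  | T  || F
F  | T  | T  | F  || F
F  | T  | T  | T  || F
T  | F  | F  | F  || T
T  | F  | F  | T  || F
T  | F  | T  | F  || F
T  | F  | T  | T  || F
T  | T  | F  | F  || F
T  | T  | F  | T  || T
T  | T  | T  | F  || T
T  | T  | T  | T  || T
The formula is true on 5 of the 16 rows.

5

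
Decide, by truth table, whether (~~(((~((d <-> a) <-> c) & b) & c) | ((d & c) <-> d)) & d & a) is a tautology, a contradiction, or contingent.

a  b  c  d  |  φ
F  F  F  F  |  F
F  F  F  T  |  F
F  F  T  F  |  F
F  F  T  T  |  F
F  T  F  F  |  F
F  T  F  T  |  F
F  T  T  F  |  F
F  T  T  T  |  F
T  F  F  F  |  F
T  F  F  T  |  F
T  F  T  F  |  F
T  F  T  T  |  T
T  T  F  F  |  F
T  T  F  T  |  F
T  T  T  F  |  F
T  T  T  T  |  T
2 of 16 rows are T, so the formula is contingent.

contingent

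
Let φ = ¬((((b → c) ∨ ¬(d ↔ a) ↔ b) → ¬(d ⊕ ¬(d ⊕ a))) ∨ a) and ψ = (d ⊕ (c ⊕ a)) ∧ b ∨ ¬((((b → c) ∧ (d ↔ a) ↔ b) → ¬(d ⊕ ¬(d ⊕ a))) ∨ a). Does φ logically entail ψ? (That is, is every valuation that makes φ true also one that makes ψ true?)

  a      b      c      d    |    φ      ψ  
 True   True   True   True  |  False   True
 True   True   True  False  |  False  False
 True   True  False   True  |  False  False
 True   True  False  False  |  False   True
 True  False   True   True  |  False  False
 True  False   True  False  |  False  False
 True  False  False   True  |  False  False
 True  False  False  False  |  False  False
False   True   True   True  |   True  False
False   True   True  False  |   True   True
False   True  False   True  |   True   True
False   True  False  False  |  False  False
False  False   True   True  |  False   True
False  False   True  False  |  False  False
False  False  False   True  |  False   True
False  False  False  False  |  False  False
At a=False, b=True, c=True, d=True we have φ true but ψ false, so φ does not entail ψ.

no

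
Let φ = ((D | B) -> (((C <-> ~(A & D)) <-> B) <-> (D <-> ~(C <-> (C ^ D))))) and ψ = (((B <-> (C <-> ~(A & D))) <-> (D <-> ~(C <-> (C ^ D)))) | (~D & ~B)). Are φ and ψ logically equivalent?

equivalent

A | B | C | D || φ | ψ
1 | 1 | 1 | 1 || 0 | 0
1 | 1 | 1 | 0 || 1 | 1
1 | 1 | 0 | 1 || 1 | 1
1 | 1 | 0 | 0 || 0 | 0
1 | 0 | 1 | 1 || 1 | 1
1 | 0 | 1 | 0 || 1 | 1
1 | 0 | 0 | 1 || 0 | 0
1 | 0 | 0 | 0 || 1 | 1
0 | 1 | 1 | 1 || 1 | 1
0 | 1 | 1 | 0 || 1 | 1
0 | 1 | 0 | 1 || 0 | 0
0 | 1 | 0 | 0 || 0 | 0
0 | 0 | 1 | 1 || 0 | 0
0 | 0 | 1 | 0 || 1 | 1
0 | 0 | 0 | 1 || 1 | 1
0 | 0 | 0 | 0 || 1 | 1
The columns for φ and ψ agree on every row, so they are logically equivalent.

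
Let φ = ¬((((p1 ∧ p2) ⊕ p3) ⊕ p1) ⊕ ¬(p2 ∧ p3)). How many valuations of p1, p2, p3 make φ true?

2

  p1     p2     p3   |    φ  
False  False  False  |  False
False  False   True  |   True
False   True  False  |  False
False   True   True  |  False
 True  False  False  |   True
 True  False   True  |  False
 True   True  False  |  False
 True   True   True  |  False
The formula is true on 2 of the 8 rows.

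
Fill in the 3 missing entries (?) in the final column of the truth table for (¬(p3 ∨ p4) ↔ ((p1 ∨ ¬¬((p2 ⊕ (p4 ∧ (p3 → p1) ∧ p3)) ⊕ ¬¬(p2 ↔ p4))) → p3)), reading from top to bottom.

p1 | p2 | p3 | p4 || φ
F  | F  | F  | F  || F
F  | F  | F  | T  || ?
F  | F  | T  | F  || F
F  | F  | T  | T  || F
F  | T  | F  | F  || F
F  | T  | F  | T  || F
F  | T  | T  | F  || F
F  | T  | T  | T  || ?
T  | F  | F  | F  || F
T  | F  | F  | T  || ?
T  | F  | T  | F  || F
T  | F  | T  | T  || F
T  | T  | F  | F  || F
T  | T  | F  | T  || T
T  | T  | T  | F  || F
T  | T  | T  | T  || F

F, F, T

Row p1=F, p2=F, p3=F, p4=T: ¬(p3 ∨ p4) = F, ((p1 ∨ ¬¬((p2 ⊕ (p4 ∧ (p3 → p1) ∧ p3)) ⊕ ¬¬(p2 ↔ p4))) → p3) = T, so the formula = F.
Row p1=F, p2=T, p3=T, p4=T: ¬(p3 ∨ p4) = F, ((p1 ∨ ¬¬((p2 ⊕ (p4 ∧ (p3 → p1) ∧ p3)) ⊕ ¬¬(p2 ↔ p4))) → p3) = T, so the formula = F.
Row p1=T, p2=F, p3=F, p4=T: ¬(p3 ∨ p4) = F, ((p1 ∨ ¬¬((p2 ⊕ (p4 ∧ (p3 → p1) ∧ p3)) ⊕ ¬¬(p2 ↔ p4))) → p3) = F, so the formula = T.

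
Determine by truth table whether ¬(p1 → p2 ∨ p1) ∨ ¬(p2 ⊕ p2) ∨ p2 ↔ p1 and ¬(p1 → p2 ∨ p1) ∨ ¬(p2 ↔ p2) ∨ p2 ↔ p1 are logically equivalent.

not equivalent

p1  p2  |  φ  ψ
0   0   |  0  1
0   1   |  0  0
1   0   |  1  0
1   1   |  1  1
The columns differ at p1=0, p2=0 (φ=0, ψ=1), so they are not equivalent.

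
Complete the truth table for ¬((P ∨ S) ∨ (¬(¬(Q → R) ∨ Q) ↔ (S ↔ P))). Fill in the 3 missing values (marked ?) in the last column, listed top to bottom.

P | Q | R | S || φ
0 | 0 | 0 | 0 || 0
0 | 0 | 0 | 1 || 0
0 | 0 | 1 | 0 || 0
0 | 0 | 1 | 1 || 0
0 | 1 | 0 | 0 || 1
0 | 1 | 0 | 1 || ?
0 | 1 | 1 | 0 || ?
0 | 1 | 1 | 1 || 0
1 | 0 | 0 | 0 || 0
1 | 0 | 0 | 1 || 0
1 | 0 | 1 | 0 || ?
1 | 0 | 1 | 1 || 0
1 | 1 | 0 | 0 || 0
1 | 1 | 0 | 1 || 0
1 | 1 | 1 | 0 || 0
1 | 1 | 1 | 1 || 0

0, 1, 0

Row P=0, Q=1, R=0, S=1: (P ∨ S) = 1, (¬(¬(Q → R) ∨ Q) ↔ (S ↔ P)) = 1, ((P ∨ S) ∨ (¬(¬(Q → R) ∨ Q) ↔ (S ↔ P))) = 1, so the formula = 0.
Row P=0, Q=1, R=1, S=0: (P ∨ S) = 0, (¬(¬(Q → R) ∨ Q) ↔ (S ↔ P)) = 0, ((P ∨ S) ∨ (¬(¬(Q → R) ∨ Q) ↔ (S ↔ P))) = 0, so the formula = 1.
Row P=1, Q=0, R=1, S=0: (P ∨ S) = 1, (¬(¬(Q → R) ∨ Q) ↔ (S ↔ P)) = 0, ((P ∨ S) ∨ (¬(¬(Q → R) ∨ Q) ↔ (S ↔ P))) = 1, so the formula = 0.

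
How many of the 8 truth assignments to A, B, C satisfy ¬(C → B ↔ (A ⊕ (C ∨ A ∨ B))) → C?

  A      B      C    |  (C → B)  (C ∨ A ∨ B)  (A ⊕ (C ∨ A ∨ B))    φ  
 True   True   True  |    True       True           False         True
 True   True  False  |    True       True           False        False
 True  False   True  |   False       True           False         True
 True  False  False  |    True       True           False        False
False   True   True  |    True       True            True         True
False   True  False  |    True       True            True         True
False  False   True  |   False       True            True         True
False  False  False  |    True      False           False        False
The formula is true on 5 of the 8 rows.

5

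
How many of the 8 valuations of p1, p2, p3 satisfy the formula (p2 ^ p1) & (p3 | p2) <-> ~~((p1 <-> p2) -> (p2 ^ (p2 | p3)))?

6

p1  p2  p3     (p2 ^ p1)  (p3 | p2)  ((p2 ^ p1) & (p3 | p2))  (p1 <-> p2)  (p2 | p3)  (p2 ^ (p2 | p3))  φ
T   T   T          F          T                 F                  T           T             F          T
T   T   F          F          T                 F                  T           T             F          T
T   F   T          T          T                 T                  F           T             T          T
T   F   F          T          F                 F                  F           F             F          F
F   T   T          T          T                 T                  F           T             F          T
F   T   F          T          T                 T                  F           T             F          T
F   F   T          F          T                 F                  T           T             T          F
F   F   F          F          F                 F                  T           F             F          T
The formula is true on 6 of the 8 rows.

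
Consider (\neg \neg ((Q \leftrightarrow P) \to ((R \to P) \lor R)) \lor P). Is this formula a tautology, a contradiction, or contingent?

P  Q  R  |  φ
T  T  T  |  T
T  T  F  |  T
T  F  T  |  T
T  F  F  |  T
F  T  T  |  T
F  T  F  |  T
F  F  T  |  T
F  F  F  |  T
Every row is T, so the formula is a tautology.

tautology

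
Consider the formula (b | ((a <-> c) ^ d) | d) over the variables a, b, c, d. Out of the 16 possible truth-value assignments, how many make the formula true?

14

a  b  c  d     (a <-> c)  ((a <-> c) ^ d)  (b | ((a <-> c) ^ d) | d)
1  1  1  1         1             0                     1            
1  1  1  0         1             1                     1            
1  1  0  1         0             1                     1            
1  1  0  0         0             0                     1            
1  0  1  1         1             0                     1            
1  0  1  0         1             1                     1            
1  0  0  1         0             1                     1            
1  0  0  0         0             0                     0            
0  1  1  1         0             1                     1            
0  1  1  0         0             0                     1            
0  1  0  1         1             0                     1            
0  1  0  0         1             1                     1            
0  0  1  1         0             1                     1            
0  0  1  0         0             0                     0            
0  0  0  1         1             0                     1            
0  0  0  0         1             1                     1            
The formula is true on 14 of the 16 rows.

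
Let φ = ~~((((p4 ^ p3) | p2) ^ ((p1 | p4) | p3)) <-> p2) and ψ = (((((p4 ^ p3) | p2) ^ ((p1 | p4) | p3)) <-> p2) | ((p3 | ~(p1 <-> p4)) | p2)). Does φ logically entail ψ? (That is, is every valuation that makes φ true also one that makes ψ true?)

p1 | p2 | p3 | p4 || φ | ψ
T  | T  | T  | T  || F | T
T  | T  | T  | F  || F | T
T  | T  | F  | T  || F | T
T  | T  | F  | F  || F | T
T  | F  | T  | T  || F | T
T  | F  | T  | F  || T | T
T  | F  | F  | T  || T | T
T  | F  | F  | F  || F | T
F  | T  | T  | T  || F | T
F  | T  | T  | F  || F | T
F  | T  | F  | T  || F | T
F  | T  | F  | F  || T | T
F  | F  | T  | T  || F | T
F  | F  | T  | F  || T | T
F  | F  | F  | T  || T | T
F  | F  | F  | F  || T | T
In every row where φ is true, ψ is also true, so φ ⊨ ψ.

yes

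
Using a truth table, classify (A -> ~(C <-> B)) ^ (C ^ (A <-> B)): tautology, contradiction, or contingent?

A | B | C | φ
- | - | - | -
T | T | T | F
T | T | F | F
T | F | T | F
T | F | F | F
F | T | T | F
F | T | F | T
F | F | T | T
F | F | F | F
2 of 8 rows are T, so the formula is contingent.

contingent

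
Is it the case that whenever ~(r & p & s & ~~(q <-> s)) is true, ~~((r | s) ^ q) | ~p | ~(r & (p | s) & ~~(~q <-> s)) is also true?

no

p | q | r | s || φ | ψ
F | F | F | F || T | T
F | F | F | T || T | T
F | F | T | F || T | T
F | F | T | T || T | T
F | T | F | F || T | T
F | T | F | T || T | T
F | T | T | F || T | T
F | T | T | T || T | T
T | F | F | F || T | T
T | F | F | T || T | T
T | F | T | F || T | T
T | F | T | T || T | T
T | T | F | F || T | T
T | T | F | T || T | T
T | T | T | F || T | F
T | T | T | T || F | T
At p=T, q=T, r=T, s=F we have φ true but ψ false, so φ does not entail ψ.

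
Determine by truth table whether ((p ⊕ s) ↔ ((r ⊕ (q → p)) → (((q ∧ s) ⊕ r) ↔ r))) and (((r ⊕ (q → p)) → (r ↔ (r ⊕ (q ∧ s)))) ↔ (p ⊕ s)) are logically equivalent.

equivalent

p | q | r | s || φ | ψ
F | F | F | F || F | F
F | F | F | T || T | T
F | F | T | F || F | F
F | F | T | T || T | T
F | T | F | F || F | F
F | T | F | T || T | T
F | T | T | F || F | F
F | T | T | T || F | F
T | F | F | F || T | T
T | F | F | T || F | F
T | F | T | F || T | T
T | F | T | T || F | F
T | T | F | F || T | T
T | T | F | T || T | T
T | T | T | F || T | T
T | T | T | T || F | F
The columns for φ and ψ agree on every row, so they are logically equivalent.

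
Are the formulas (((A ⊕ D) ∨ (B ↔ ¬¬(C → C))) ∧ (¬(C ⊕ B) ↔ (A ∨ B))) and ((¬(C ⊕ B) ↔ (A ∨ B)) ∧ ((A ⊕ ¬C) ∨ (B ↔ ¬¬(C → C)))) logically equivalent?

A | B | C | D | φ | ψ
- | - | - | - | - | -
F | F | F | F | F | F
F | F | F | T | F | F
F | F | T | F | F | F
F | F | T | T | T | F
F | T | F | F | F | F
F | T | F | T | F | F
F | T | T | F | T | T
F | T | T | T | T | T
T | F | F | F | T | F
T | F | F | T | F | F
T | F | T | F | F | F
T | F | T | T | F | F
T | T | F | F | F | F
T | T | F | T | F | F
T | T | T | F | T | T
T | T | T | T | T | T
The columns differ at A=F, B=F, C=T, D=T (φ=T, ψ=F), so they are not equivalent.

not equivalent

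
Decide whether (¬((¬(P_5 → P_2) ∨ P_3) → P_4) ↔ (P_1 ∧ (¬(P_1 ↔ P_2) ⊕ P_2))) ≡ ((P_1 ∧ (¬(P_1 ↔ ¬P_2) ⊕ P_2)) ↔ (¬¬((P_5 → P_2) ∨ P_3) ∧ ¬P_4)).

P_1 | P_2 | P_3 | P_4 | P_5 || φ | ψ
 F  |  F  |  F  |  F  |  F  || T | F
 F  |  F  |  F  |  F  |  T  || F | T
 F  |  F  |  F  |  T  |  F  || T | T
 F  |  F  |  F  |  T  |  T  || T | T
 F  |  F  |  T  |  F  |  F  || F | F
 F  |  F  |  T  |  F  |  T  || F | F
 F  |  F  |  T  |  T  |  F  || T | T
 F  |  F  |  T  |  T  |  T  || T | T
 F  |  T  |  F  |  F  |  F  || T | F
 F  |  T  |  F  |  F  |  T  || T | F
 F  |  T  |  F  |  T  |  F  || T | T
 F  |  T  |  F  |  T  |  T  || T | T
 F  |  T  |  T  |  F  |  F  || F | F
 F  |  T  |  T  |  F  |  T  || F | F
 F  |  T  |  T  |  T  |  F  || T | T
 F  |  T  |  T  |  T  |  T  || T | T
 T  |  F  |  F  |  F  |  F  || F | F
 T  |  F  |  F  |  F  |  T  || T | T
 T  |  F  |  F  |  T  |  F  || F | T
 T  |  F  |  F  |  T  |  T  || F | T
 T  |  F  |  T  |  F  |  F  || T | F
 T  |  F  |  T  |  F  |  T  || T | F
 T  |  F  |  T  |  T  |  F  || F | T
 T  |  F  |  T  |  T  |  T  || F | T
 T  |  T  |  F  |  F  |  F  || F | F
 T  |  T  |  F  |  F  |  T  || F | F
 T  |  T  |  F  |  T  |  F  || F | T
 T  |  T  |  F  |  T  |  T  || F | T
 T  |  T  |  T  |  F  |  F  || T | F
 T  |  T  |  T  |  F  |  T  || T | F
 T  |  T  |  T  |  T  |  F  || F | T
 T  |  T  |  T  |  T  |  T  || F | T
The columns differ at P_1=F, P_2=F, P_3=F, P_4=F, P_5=F (φ=T, ψ=F), so they are not equivalent.

not equivalent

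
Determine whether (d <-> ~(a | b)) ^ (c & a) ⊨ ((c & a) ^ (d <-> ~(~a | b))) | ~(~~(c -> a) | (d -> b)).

no

  a   |   b   |   c   |   d   ||   φ   |   ψ  
False | False | False | False || False |  True
False | False | False |  True ||  True | False
False | False |  True | False || False |  True
False | False |  True |  True ||  True |  True
False |  True | False | False ||  True |  True
False |  True | False |  True || False | False
False |  True |  True | False ||  True |  True
False |  True |  True |  True || False | False
 True | False | False | False ||  True | False
 True | False | False |  True || False |  True
 True | False |  True | False || False |  True
 True | False |  True |  True ||  True | False
 True |  True | False | False ||  True |  True
 True |  True | False |  True || False | False
 True |  True |  True | False || False | False
 True |  True |  True |  True ||  True |  True
At a=False, b=False, c=False, d=True we have φ true but ψ false, so φ does not entail ψ.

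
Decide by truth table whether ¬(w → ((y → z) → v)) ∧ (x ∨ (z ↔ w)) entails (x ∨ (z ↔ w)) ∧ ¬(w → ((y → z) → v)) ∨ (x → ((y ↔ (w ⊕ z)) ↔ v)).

x | y | z | w | v || φ | ψ
T | T | T | T | T || F | F
T | T | T | T | F || T | T
T | T | T | F | T || F | T
T | T | T | F | F || F | F
T | T | F | T | T || F | T
T | T | F | T | F || F | F
T | T | F | F | T || F | F
T | T | F | F | F || F | T
T | F | T | T | T || F | T
T | F | T | T | F || T | T
T | F | T | F | T || F | F
T | F | T | F | F || F | T
T | F | F | T | T || F | F
T | F | F | T | F || T | T
T | F | F | F | T || F | T
T | F | F | F | F || F | F
F | T | T | T | T || F | T
F | T | T | T | F || T | T
F | T | T | F | T || F | T
F | T | T | F | F || F | T
F | T | F | T | T || F | T
F | T | F | T | F || F | T
F | T | F | F | T || F | T
F | T | F | F | F || F | T
F | F | T | T | T || F | T
F | F | T | T | F || T | T
F | F | T | F | T || F | T
F | F | T | F | F || F | T
F | F | F | T | T || F | T
F | F | F | T | F || F | T
F | F | F | F | T || F | T
F | F | F | F | F || F | T
In every row where φ is true, ψ is also true, so φ ⊨ ψ.

yes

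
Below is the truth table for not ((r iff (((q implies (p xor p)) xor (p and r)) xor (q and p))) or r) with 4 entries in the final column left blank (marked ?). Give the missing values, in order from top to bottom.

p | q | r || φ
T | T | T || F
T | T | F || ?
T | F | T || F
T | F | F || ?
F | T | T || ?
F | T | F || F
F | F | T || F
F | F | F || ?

T, T, F, T

Row p=T, q=T, r=F: (r iff (((q implies (p xor p)) xor (p and r)) xor (q and p))) = F, ((r iff (((q implies (p xor p)) xor (p and r)) xor (q and p))) or r) = F, so the formula = T.
Row p=T, q=F, r=F: (r iff (((q implies (p xor p)) xor (p and r)) xor (q and p))) = F, ((r iff (((q implies (p xor p)) xor (p and r)) xor (q and p))) or r) = F, so the formula = T.
Row p=F, q=T, r=T: (r iff (((q implies (p xor p)) xor (p and r)) xor (q and p))) = F, ((r iff (((q implies (p xor p)) xor (p and r)) xor (q and p))) or r) = T, so the formula = F.
Row p=F, q=F, r=F: (r iff (((q implies (p xor p)) xor (p and r)) xor (q and p))) = F, ((r iff (((q implies (p xor p)) xor (p and r)) xor (q and p))) or r) = F, so the formula = T.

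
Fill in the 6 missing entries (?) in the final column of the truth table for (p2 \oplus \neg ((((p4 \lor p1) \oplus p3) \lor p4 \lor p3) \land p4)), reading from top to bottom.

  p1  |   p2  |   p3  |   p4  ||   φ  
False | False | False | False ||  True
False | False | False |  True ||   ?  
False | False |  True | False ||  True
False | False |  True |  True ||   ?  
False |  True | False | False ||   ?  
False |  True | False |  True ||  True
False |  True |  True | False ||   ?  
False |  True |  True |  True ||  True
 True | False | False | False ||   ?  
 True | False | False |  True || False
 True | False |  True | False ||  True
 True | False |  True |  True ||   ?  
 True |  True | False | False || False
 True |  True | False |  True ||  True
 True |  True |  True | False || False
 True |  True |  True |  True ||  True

False, False, False, False, True, False

Row p1=False, p2=False, p3=False, p4=True: \neg ((((p4 \lor p1) \oplus p3) \lor p4 \lor p3) \land p4) = False, so the formula = False.
Row p1=False, p2=False, p3=True, p4=True: \neg ((((p4 \lor p1) \oplus p3) \lor p4 \lor p3) \land p4) = False, so the formula = False.
Row p1=False, p2=True, p3=False, p4=False: \neg ((((p4 \lor p1) \oplus p3) \lor p4 \lor p3) \land p4) = True, so the formula = False.
Row p1=False, p2=True, p3=True, p4=False: \neg ((((p4 \lor p1) \oplus p3) \lor p4 \lor p3) \land p4) = True, so the formula = False.
Row p1=True, p2=False, p3=False, p4=False: \neg ((((p4 \lor p1) \oplus p3) \lor p4 \lor p3) \land p4) = True, so the formula = True.
Row p1=True, p2=False, p3=True, p4=True: \neg ((((p4 \lor p1) \oplus p3) \lor p4 \lor p3) \land p4) = False, so the formula = False.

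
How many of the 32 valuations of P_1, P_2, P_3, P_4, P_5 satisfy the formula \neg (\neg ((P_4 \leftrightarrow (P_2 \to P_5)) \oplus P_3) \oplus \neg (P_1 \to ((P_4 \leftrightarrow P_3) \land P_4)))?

P_1  P_2  P_3  P_4  P_5  |  φ
 1    1    1    1    1   |  0
 1    1    1    1    0   |  1
 1    1    1    0    1   |  0
 1    1    1    0    0   |  1
 1    1    0    1    1   |  0
 1    1    0    1    0   |  1
 1    1    0    0    1   |  1
 1    1    0    0    0   |  0
 1    0    1    1    1   |  0
 1    0    1    1    0   |  0
 1    0    1    0    1   |  0
 1    0    1    0    0   |  0
 1    0    0    1    1   |  0
 1    0    0    1    0   |  0
 1    0    0    0    1   |  1
 1    0    0    0    0   |  1
 0    1    1    1    1   |  0
 0    1    1    1    0   |  1
 0    1    1    0    1   |  1
 0    1    1    0    0   |  0
 0    1    0    1    1   |  1
 0    1    0    1    0   |  0
 0    1    0    0    1   |  0
 0    1    0    0    0   |  1
 0    0    1    1    1   |  0
 0    0    1    1    0   |  0
 0    0    1    0    1   |  1
 0    0    1    0    0   |  1
 0    0    0    1    1   |  1
 0    0    0    1    0   |  1
 0    0    0    0    1   |  0
 0    0    0    0    0   |  0
The formula is true on 14 of the 32 rows.

14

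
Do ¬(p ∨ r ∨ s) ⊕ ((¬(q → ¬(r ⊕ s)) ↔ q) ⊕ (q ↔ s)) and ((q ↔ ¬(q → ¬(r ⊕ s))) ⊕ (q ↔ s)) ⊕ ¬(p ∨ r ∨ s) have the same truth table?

p | q | r | s || φ | ψ
T | T | T | T || T | T
T | T | T | F || T | T
T | T | F | T || F | F
T | T | F | F || F | F
T | F | T | T || T | T
T | F | T | F || F | F
T | F | F | T || T | T
T | F | F | F || F | F
F | T | T | T || T | T
F | T | T | F || T | T
F | T | F | T || F | F
F | T | F | F || T | T
F | F | T | T || T | T
F | F | T | F || F | F
F | F | F | T || T | T
F | F | F | F || T | T
The columns for φ and ψ agree on every row, so they are logically equivalent.

equivalent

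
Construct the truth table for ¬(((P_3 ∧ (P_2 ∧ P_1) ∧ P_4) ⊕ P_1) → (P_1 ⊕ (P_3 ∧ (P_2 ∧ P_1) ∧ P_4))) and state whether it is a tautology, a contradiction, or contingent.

P_1 | P_2 | P_3 | P_4 | (P_2 ∧ P_1) | (P_3 ∧ (P_2 ∧ P_1) ∧ P_4) | φ
--- | --- | --- | --- | ----------- | ------------------------- | -
 F  |  F  |  F  |  F  |      F      |             F             | F
 F  |  F  |  F  |  T  |      F      |             F             | F
 F  |  F  |  T  |  F  |      F      |             F             | F
 F  |  F  |  T  |  T  |      F      |             F             | F
 F  |  T  |  F  |  F  |      F      |             F             | F
 F  |  T  |  F  |  T  |      F      |             F             | F
 F  |  T  |  T  |  F  |      F      |             F             | F
 F  |  T  |  T  |  T  |      F      |             F             | F
 T  |  F  |  F  |  F  |      F      |             F             | F
 T  |  F  |  F  |  T  |      F      |             F             | F
 T  |  F  |  T  |  F  |      F      |             F             | F
 T  |  F  |  T  |  T  |      F      |             F             | F
 T  |  T  |  F  |  F  |      T      |             F             | F
 T  |  T  |  F  |  T  |      T      |             F             | F
 T  |  T  |  T  |  F  |      T      |             F             | F
 T  |  T  |  T  |  T  |      T      |             T             | F
Every row is F, so the formula is a contradiction.

contradiction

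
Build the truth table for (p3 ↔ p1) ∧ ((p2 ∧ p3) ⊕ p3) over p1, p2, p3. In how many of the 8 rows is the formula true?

p1  p2  p3  |  (p3 ↔ p1)  (p2 ∧ p3)  ((p2 ∧ p3) ⊕ p3)  ((p3 ↔ p1) ∧ ((p2 ∧ p3) ⊕ p3))
1   1   1   |      1          1             0                        0               
1   1   0   |      0          0             0                        0               
1   0   1   |      1          0             1                        1               
1   0   0   |      0          0             0                        0               
0   1   1   |      0          1             0                        0               
0   1   0   |      1          0             0                        0               
0   0   1   |      0          0             1                        0               
0   0   0   |      1          0             0                        0               
The formula is true on 1 of the 8 rows.

1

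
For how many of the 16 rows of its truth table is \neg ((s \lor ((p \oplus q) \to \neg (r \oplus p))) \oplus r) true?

8

p  q  r  s  |  (p \oplus q)  (r \oplus p)  \neg (r \oplus p)  φ
1  1  1  1  |       0             0                1          1
1  1  1  0  |       0             0                1          1
1  1  0  1  |       0             1                0          0
1  1  0  0  |       0             1                0          0
1  0  1  1  |       1             0                1          1
1  0  1  0  |       1             0                1          1
1  0  0  1  |       1             1                0          0
1  0  0  0  |       1             1                0          1
0  1  1  1  |       1             1                0          1
0  1  1  0  |       1             1                0          0
0  1  0  1  |       1             0                1          0
0  1  0  0  |       1             0                1          0
0  0  1  1  |       0             1                0          1
0  0  1  0  |       0             1                0          1
0  0  0  1  |       0             0                1          0
0  0  0  0  |       0             0                1          0
The formula is true on 8 of the 16 rows.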